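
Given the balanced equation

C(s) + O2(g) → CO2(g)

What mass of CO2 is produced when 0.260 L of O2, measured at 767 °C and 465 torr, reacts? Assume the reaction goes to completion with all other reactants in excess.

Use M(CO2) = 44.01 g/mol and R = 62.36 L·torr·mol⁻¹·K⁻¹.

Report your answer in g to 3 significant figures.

n(O2) = PV/RT = (465 × 0.260) / (62.36 × 1040.15) = 0.001864 mol
n(CO2) = (1/1) × 0.001864 = 0.001864 mol
m(CO2) = 0.001864 × 44.01 = 0.08203 g

0.0820 g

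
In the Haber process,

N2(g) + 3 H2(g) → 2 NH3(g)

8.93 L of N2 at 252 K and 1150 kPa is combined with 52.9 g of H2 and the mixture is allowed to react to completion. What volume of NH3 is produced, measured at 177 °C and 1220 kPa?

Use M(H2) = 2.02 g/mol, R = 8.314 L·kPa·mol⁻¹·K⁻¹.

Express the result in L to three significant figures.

30.1 L

n(N2) = PV/RT = (1150 × 8.93) / (8.314 × 252) = 4.902 mol
n(H2) = 52.9 / 2.02 = 26.19 mol
For 4.902 mol N2, stoichiometry requires (3/1) × 4.902 = 14.71 mol H2; 26.19 mol is available, so N2 is limiting.
n(NH3) = (2/1) × 4.902 = 9.804 mol
V(NH3) = nRT/P = 9.804 × 8.314 × 450.15 / 1220 = 30.08 L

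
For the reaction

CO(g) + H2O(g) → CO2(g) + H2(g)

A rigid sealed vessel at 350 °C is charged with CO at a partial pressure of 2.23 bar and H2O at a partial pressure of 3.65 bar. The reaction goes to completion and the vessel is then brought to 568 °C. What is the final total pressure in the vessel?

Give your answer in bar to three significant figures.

Because the vessel is rigid and T is held at 350 °C, work the stoichiometry in partial pressures (P_i = n_iRT/V).
P(H2O) required for 2.23 bar of CO = (1/1) × 2.23 = 2.230 bar; available 3.65 bar, so CO is limiting.
P(H2O) remaining = 3.65 − (1/1) × 2.23 = 1.420 bar
P(gaseous products) = (1+1)/1 × 2.23 = 4.460 bar
P_total at 350 °C = 1.420 + 4.460 = 5.880 bar
Scaling to 568 °C: P = 5.880 × 841.15/623.15 = 7.937 bar

7.94 bar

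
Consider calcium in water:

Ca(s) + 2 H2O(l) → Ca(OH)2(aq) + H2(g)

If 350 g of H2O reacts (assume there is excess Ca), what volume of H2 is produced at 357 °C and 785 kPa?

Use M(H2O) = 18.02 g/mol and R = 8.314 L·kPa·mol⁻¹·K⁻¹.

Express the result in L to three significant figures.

64.8 L

n(H2O) = 350.0 / 18.02 = 19.42 mol
n(H2) = (1/2) × 19.42 = 9.710 mol
V = nRT/P = 9.710 × 8.314 × 630.15 / 785 = 64.80 L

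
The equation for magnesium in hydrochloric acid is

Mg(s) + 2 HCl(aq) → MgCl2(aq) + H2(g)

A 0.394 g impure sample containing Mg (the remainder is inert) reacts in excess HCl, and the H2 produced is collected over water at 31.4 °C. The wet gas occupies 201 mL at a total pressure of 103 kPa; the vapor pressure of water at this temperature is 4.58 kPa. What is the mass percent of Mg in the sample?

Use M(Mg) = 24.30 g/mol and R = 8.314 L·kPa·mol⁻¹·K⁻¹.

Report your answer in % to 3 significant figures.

P(H2) = 103 − 4.58 = 98.42 kPa
n(H2) = PV/RT = (98.42 × 0.2010) / (8.314 × 304.55) = 0.007813 mol
n(Mg) = (1/1) × 0.007813 = 0.007813 mol
m(Mg) = 0.007813 × 24.30 = 0.1899 g
%Mg = 0.1899 / 0.394 × 100 = 48.20%

48.2 %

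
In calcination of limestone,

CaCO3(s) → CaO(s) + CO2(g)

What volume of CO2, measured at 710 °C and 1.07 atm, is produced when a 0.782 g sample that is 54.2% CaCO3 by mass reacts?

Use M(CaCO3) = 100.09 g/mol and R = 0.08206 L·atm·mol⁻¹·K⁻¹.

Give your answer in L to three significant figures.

mass of CaCO3 = 0.782 × 54.2/100 = 0.4238 g
n(CaCO3) = 0.4238 / 100.09 = 0.004234 mol
n(CO2) = (1/1) × 0.004234 = 0.004234 mol
V = nRT/P = 0.004234 × 0.08206 × 983.15 / 1.07 = 0.3192 L

0.319 L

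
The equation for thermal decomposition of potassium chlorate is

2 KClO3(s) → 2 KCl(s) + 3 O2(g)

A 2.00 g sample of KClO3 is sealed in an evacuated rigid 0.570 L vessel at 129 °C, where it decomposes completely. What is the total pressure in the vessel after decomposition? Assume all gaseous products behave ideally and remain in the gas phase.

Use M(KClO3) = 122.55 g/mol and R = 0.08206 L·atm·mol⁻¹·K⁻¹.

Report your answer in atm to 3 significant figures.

1.42 atm

n(KClO3) = 2.00 / 122.55 = 0.01632 mol
n(gas produced) = (3/2) × 0.01632 = 0.02448 mol
P = nRT/V = 0.02448 × 0.08206 × 402.15 / 0.570 = 1.417 atm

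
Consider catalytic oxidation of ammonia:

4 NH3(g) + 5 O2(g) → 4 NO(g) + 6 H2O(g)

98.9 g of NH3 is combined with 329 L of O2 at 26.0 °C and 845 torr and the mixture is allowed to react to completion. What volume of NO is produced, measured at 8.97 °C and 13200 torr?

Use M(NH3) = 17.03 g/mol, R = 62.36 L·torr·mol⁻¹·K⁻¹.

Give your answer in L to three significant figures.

7.74 L

n(NH3) = 98.9 / 17.03 = 5.807 mol
n(O2) = PV/RT = (845 × 329) / (62.36 × 299.15) = 14.90 mol
For 5.807 mol NH3, stoichiometry requires (5/4) × 5.807 = 7.259 mol O2; 14.90 mol is available, so NH3 is limiting.
n(NO) = (4/4) × 5.807 = 5.807 mol
V(NO) = nRT/P = 5.807 × 62.36 × 282.12 / 13200 = 7.740 L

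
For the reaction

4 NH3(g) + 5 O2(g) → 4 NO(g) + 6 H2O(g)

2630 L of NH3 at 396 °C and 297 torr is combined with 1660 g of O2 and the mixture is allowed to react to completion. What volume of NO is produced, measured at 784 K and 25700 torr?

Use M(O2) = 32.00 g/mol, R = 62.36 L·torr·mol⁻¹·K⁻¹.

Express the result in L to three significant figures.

35.6 L

n(NH3) = PV/RT = (297 × 2630) / (62.36 × 669.15) = 18.72 mol
n(O2) = 1660 / 32.00 = 51.88 mol
For 18.72 mol NH3, stoichiometry requires (5/4) × 18.72 = 23.40 mol O2; 51.88 mol is available, so NH3 is limiting.
n(NO) = (4/4) × 18.72 = 18.72 mol
V(NO) = nRT/P = 18.72 × 62.36 × 784 / 25700 = 35.61 L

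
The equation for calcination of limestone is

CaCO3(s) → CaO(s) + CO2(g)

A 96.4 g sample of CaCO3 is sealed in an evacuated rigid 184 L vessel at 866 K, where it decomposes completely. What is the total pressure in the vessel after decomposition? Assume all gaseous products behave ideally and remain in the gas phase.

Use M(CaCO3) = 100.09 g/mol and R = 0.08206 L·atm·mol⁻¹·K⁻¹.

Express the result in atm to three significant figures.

0.372 atm

n(CaCO3) = 96.4 / 100.09 = 0.9631 mol
n(gas produced) = (1/1) × 0.9631 = 0.9631 mol
P = nRT/V = 0.9631 × 0.08206 × 866 / 184 = 0.3720 atm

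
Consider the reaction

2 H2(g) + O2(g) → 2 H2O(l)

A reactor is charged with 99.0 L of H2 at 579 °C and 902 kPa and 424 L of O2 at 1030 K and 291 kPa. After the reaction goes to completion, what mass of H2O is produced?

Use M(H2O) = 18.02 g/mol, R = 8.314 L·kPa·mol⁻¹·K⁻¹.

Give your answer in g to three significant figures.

n(H2) = PV/RT = (902 × 99.0) / (8.314 × 852.15) = 12.60 mol
n(O2) = PV/RT = (291 × 424) / (8.314 × 1030) = 14.41 mol
For 12.60 mol H2, stoichiometry requires (1/2) × 12.60 = 6.300 mol O2; 14.41 mol is available, so H2 is limiting.
n(H2O) = (2/2) × 12.60 = 12.60 mol
m(H2O) = 12.60 × 18.02 = 227.1 g

227 g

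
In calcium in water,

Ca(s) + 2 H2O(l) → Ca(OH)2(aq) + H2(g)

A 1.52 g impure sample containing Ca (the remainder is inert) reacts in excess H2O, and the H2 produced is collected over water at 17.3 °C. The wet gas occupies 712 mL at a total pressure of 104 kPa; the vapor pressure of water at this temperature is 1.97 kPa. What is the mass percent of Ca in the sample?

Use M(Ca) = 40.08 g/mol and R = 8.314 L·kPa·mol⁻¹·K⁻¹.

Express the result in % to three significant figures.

79.3 %

P(H2) = 104 − 1.97 = 102.0 kPa
n(H2) = PV/RT = (102.0 × 0.7120) / (8.314 × 290.45) = 0.03007 mol
n(Ca) = (1/1) × 0.03007 = 0.03007 mol
m(Ca) = 0.03007 × 40.08 = 1.205 g
%Ca = 1.205 / 1.52 × 100 = 79.28%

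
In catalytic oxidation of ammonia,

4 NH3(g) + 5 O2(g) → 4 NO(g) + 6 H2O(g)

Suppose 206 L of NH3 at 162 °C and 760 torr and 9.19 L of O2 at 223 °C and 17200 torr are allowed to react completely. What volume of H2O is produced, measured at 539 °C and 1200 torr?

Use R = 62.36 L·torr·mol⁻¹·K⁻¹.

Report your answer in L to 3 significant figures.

259 L

n(NH3) = PV/RT = (760 × 206) / (62.36 × 435.15) = 5.769 mol
n(O2) = PV/RT = (17200 × 9.19) / (62.36 × 496.15) = 5.109 mol
For 5.769 mol NH3, stoichiometry requires (5/4) × 5.769 = 7.211 mol O2; 5.109 mol is available, so O2 is limiting.
n(H2O) = (6/5) × 5.109 = 6.131 mol
V(H2O) = nRT/P = 6.131 × 62.36 × 812.15 / 1200 = 258.8 L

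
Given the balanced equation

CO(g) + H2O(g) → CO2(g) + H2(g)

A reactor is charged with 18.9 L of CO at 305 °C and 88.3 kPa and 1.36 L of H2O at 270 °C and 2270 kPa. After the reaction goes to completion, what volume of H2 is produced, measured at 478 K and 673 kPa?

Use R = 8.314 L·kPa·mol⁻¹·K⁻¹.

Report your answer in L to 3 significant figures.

n(CO) = PV/RT = (88.3 × 18.9) / (8.314 × 578.15) = 0.3472 mol
n(H2O) = PV/RT = (2270 × 1.36) / (8.314 × 543.15) = 0.6837 mol
For 0.3472 mol CO, stoichiometry requires (1/1) × 0.3472 = 0.3472 mol H2O; 0.6837 mol is available, so CO is limiting.
n(H2) = (1/1) × 0.3472 = 0.3472 mol
V(H2) = nRT/P = 0.3472 × 8.314 × 478 / 673 = 2.050 L

2.05 L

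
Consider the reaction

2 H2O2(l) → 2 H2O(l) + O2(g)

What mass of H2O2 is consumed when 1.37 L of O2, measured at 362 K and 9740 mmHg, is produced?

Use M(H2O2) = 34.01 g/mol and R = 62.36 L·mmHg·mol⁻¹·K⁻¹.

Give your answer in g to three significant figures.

n(O2) = PV/RT = (9740 × 1.37) / (62.36 × 362) = 0.5911 mol
n(H2O2) = (2/1) × 0.5911 = 1.182 mol
m(H2O2) = 1.182 × 34.01 = 40.20 g

40.2 g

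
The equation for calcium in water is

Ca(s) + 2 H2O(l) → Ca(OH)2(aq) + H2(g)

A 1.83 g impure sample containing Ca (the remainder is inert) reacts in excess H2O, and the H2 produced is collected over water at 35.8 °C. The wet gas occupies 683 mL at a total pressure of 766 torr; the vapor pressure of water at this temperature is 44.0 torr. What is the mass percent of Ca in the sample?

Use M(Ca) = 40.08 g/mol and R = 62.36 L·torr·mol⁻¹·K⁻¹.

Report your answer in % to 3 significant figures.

P(H2) = 766 − 44.0 = 722.0 torr
n(H2) = PV/RT = (722.0 × 0.6830) / (62.36 × 308.95) = 0.02560 mol
n(Ca) = (1/1) × 0.02560 = 0.02560 mol
m(Ca) = 0.02560 × 40.08 = 1.026 g
%Ca = 1.026 / 1.83 × 100 = 56.07%

56.1 %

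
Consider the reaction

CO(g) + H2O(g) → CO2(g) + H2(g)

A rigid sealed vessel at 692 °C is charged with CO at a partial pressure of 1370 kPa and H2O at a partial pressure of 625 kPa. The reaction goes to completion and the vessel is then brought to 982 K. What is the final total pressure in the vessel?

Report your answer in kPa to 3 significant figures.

2030 kPa

At constant V, partial pressures at 692 °C are proportional to moles, so apply stoichiometry directly to pressures.
P(H2O) required for 1370 kPa of CO = (1/1) × 1370 = 1370 kPa; available 625 kPa, so H2O is limiting.
P(CO) remaining = 1370 − (1/1) × 625 = 745.0 kPa
P(gaseous products) = (1+1)/1 × 625 = 1250 kPa
P_total at 692 °C = 745.0 + 1250 = 1995 kPa
Scaling to 982 K: P = 1995 × 982/965.15 = 2030 kPa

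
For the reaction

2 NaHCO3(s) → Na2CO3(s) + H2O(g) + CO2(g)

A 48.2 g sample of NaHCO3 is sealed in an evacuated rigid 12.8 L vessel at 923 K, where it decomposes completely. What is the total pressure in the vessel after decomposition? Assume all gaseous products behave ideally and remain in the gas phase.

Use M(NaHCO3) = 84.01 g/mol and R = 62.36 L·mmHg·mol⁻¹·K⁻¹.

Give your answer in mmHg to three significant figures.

2580 mmHg

n(NaHCO3) = 48.2 / 84.01 = 0.5737 mol
n(gas produced) = (2/2) × 0.5737 = 0.5737 mol
P = nRT/V = 0.5737 × 62.36 × 923 / 12.8 = 2580 mmHg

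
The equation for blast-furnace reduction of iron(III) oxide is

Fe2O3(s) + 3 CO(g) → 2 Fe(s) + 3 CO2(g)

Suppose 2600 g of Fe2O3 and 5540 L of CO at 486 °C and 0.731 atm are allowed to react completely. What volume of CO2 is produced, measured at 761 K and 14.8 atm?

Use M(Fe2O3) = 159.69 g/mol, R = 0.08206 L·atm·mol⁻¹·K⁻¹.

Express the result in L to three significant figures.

206 L

n(Fe2O3) = 2600 / 159.69 = 16.28 mol
n(CO) = PV/RT = (0.731 × 5540) / (0.08206 × 759.15) = 65.01 mol
For 16.28 mol Fe2O3, stoichiometry requires (3/1) × 16.28 = 48.84 mol CO; 65.01 mol is available, so Fe2O3 is limiting.
n(CO2) = (3/1) × 16.28 = 48.84 mol
V(CO2) = nRT/P = 48.84 × 0.08206 × 761 / 14.8 = 206.1 L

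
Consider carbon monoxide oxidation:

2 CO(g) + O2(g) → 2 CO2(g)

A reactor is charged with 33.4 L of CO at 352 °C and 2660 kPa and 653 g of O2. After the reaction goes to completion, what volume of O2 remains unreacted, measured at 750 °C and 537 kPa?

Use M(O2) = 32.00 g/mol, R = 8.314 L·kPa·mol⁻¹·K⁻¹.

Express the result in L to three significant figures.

n(CO) = PV/RT = (2660 × 33.4) / (8.314 × 625.15) = 17.09 mol
n(O2) = 653 / 32.00 = 20.41 mol
For 17.09 mol CO, stoichiometry requires (1/2) × 17.09 = 8.545 mol O2; 20.41 mol is available, so CO is limiting.
n(O2) consumed = (1/2) × 17.09 = 8.545 mol; remaining = 20.41 − 8.545 = 11.87 mol
V(O2) = nRT/P = 11.87 × 8.314 × 1023.15 / 537 = 188.0 L

188 L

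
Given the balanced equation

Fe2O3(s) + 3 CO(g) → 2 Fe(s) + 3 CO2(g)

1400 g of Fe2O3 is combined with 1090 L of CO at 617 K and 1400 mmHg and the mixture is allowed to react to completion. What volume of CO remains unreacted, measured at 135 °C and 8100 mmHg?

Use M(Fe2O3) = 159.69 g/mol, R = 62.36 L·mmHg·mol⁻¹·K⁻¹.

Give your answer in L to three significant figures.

42.0 L

n(Fe2O3) = 1400 / 159.69 = 8.767 mol
n(CO) = PV/RT = (1400 × 1090) / (62.36 × 617) = 39.66 mol
For 8.767 mol Fe2O3, stoichiometry requires (3/1) × 8.767 = 26.30 mol CO; 39.66 mol is available, so Fe2O3 is limiting.
n(CO) consumed = (3/1) × 8.767 = 26.30 mol; remaining = 39.66 − 26.30 = 13.36 mol
V(CO) = nRT/P = 13.36 × 62.36 × 408.15 / 8100 = 41.98 L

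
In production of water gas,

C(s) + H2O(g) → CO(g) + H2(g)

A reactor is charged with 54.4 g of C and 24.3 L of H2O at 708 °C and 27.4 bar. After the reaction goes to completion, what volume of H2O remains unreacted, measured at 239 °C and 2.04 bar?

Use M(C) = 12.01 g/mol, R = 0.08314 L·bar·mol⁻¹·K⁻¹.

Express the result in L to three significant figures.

n(C) = 54.4 / 12.01 = 4.530 mol
n(H2O) = PV/RT = (27.4 × 24.3) / (0.08314 × 981.15) = 8.162 mol
For 4.530 mol C, stoichiometry requires (1/1) × 4.530 = 4.530 mol H2O; 8.162 mol is available, so C is limiting.
n(H2O) consumed = (1/1) × 4.530 = 4.530 mol; remaining = 8.162 − 4.530 = 3.632 mol
V(H2O) = nRT/P = 3.632 × 0.08314 × 512.15 / 2.04 = 75.81 L

75.8 L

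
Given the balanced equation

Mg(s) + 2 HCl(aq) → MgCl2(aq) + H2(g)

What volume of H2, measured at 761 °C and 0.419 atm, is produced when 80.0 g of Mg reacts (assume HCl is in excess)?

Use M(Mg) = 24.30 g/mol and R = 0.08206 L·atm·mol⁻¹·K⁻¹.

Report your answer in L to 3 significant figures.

n(Mg) = 80.00 / 24.30 = 3.292 mol
n(H2) = (1/1) × 3.292 = 3.292 mol
V = nRT/P = 3.292 × 0.08206 × 1034.15 / 0.419 = 666.7 L

667 L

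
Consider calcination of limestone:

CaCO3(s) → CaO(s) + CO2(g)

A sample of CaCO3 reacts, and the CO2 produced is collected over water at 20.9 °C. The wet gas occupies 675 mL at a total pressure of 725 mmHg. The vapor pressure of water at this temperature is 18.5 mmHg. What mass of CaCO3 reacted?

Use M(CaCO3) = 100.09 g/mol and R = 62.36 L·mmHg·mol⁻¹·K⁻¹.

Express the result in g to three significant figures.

2.60 g

P(CO2) = 725 − 18.5 = 706.5 mmHg
n(CO2) = PV/RT = (706.5 × 0.6750) / (62.36 × 294.05) = 0.02601 mol
n(CaCO3) = (1/1) × 0.02601 = 0.02601 mol
m(CaCO3) = 0.02601 × 100.09 = 2.603 g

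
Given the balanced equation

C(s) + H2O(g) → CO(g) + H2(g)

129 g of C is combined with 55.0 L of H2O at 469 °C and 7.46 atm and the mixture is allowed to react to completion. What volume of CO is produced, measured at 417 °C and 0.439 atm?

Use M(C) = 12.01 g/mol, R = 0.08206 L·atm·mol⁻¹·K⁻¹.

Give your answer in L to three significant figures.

n(C) = 129 / 12.01 = 10.74 mol
n(H2O) = PV/RT = (7.46 × 55.0) / (0.08206 × 742.15) = 6.737 mol
For 10.74 mol C, stoichiometry requires (1/1) × 10.74 = 10.74 mol H2O; 6.737 mol is available, so H2O is limiting.
n(CO) = (1/1) × 6.737 = 6.737 mol
V(CO) = nRT/P = 6.737 × 0.08206 × 690.15 / 0.439 = 869.1 L

869 L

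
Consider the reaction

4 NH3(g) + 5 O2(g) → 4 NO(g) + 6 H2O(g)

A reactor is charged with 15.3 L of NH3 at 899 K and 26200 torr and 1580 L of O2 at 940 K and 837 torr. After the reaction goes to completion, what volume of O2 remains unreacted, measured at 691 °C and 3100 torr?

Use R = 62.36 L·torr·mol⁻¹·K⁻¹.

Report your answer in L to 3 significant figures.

n(NH3) = PV/RT = (26200 × 15.3) / (62.36 × 899) = 7.150 mol
n(O2) = PV/RT = (837 × 1580) / (62.36 × 940) = 22.56 mol
For 7.150 mol NH3, stoichiometry requires (5/4) × 7.150 = 8.938 mol O2; 22.56 mol is available, so NH3 is limiting.
n(O2) consumed = (5/4) × 7.150 = 8.938 mol; remaining = 22.56 − 8.938 = 13.62 mol
V(O2) = nRT/P = 13.62 × 62.36 × 964.15 / 3100 = 264.2 L

264 L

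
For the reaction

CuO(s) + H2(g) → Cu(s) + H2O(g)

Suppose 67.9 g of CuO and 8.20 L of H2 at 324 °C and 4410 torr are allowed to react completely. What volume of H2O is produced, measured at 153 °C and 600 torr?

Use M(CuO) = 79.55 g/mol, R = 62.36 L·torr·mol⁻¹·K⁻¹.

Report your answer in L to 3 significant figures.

37.8 L

n(CuO) = 67.9 / 79.55 = 0.8536 mol
n(H2) = PV/RT = (4410 × 8.20) / (62.36 × 597.15) = 0.9711 mol
For 0.8536 mol CuO, stoichiometry requires (1/1) × 0.8536 = 0.8536 mol H2; 0.9711 mol is available, so CuO is limiting.
n(H2O) = (1/1) × 0.8536 = 0.8536 mol
V(H2O) = nRT/P = 0.8536 × 62.36 × 426.15 / 600 = 37.81 L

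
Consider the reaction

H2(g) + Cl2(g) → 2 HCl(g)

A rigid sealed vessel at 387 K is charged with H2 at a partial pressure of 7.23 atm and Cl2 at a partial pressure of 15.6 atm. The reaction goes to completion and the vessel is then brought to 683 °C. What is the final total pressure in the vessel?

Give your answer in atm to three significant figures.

Because the vessel is rigid and T is held at 387 K, work the stoichiometry in partial pressures (P_i = n_iRT/V).
P(Cl2) required for 7.23 atm of H2 = (1/1) × 7.23 = 7.230 atm; available 15.6 atm, so H2 is limiting.
P(Cl2) remaining = 15.6 − (1/1) × 7.23 = 8.370 atm
P(gaseous products) = (2)/1 × 7.23 = 14.46 atm
P_total at 387 K = 8.370 + 14.46 = 22.83 atm
Scaling to 683 °C: P = 22.83 × 956.15/387 = 56.41 atm

56.4 atm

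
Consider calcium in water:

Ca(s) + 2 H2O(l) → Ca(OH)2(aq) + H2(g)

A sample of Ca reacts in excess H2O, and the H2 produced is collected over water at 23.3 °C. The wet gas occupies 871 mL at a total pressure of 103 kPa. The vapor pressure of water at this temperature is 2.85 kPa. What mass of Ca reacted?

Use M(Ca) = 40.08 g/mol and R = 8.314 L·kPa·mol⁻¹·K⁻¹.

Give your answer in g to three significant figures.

P(H2) = 103 − 2.85 = 100.2 kPa
n(H2) = PV/RT = (100.2 × 0.8710) / (8.314 × 296.45) = 0.03541 mol
n(Ca) = (1/1) × 0.03541 = 0.03541 mol
m(Ca) = 0.03541 × 40.08 = 1.419 g

1.42 g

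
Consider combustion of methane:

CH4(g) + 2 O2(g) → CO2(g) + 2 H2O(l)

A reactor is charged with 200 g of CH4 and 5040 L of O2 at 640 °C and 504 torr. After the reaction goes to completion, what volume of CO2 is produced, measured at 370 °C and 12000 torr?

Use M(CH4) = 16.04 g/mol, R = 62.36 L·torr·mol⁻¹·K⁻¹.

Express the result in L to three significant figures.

41.7 L

n(CH4) = 200 / 16.04 = 12.47 mol
n(O2) = PV/RT = (504 × 5040) / (62.36 × 913.15) = 44.61 mol
For 12.47 mol CH4, stoichiometry requires (2/1) × 12.47 = 24.94 mol O2; 44.61 mol is available, so CH4 is limiting.
n(CO2) = (1/1) × 12.47 = 12.47 mol
V(CO2) = nRT/P = 12.47 × 62.36 × 643.15 / 12000 = 41.68 L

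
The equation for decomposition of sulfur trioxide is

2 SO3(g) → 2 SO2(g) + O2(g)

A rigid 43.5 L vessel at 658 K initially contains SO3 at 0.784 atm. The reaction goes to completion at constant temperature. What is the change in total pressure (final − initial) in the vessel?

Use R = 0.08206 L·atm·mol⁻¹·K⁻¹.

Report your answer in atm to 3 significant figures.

0.392 atm

At constant T and V, P ∝ n(gas): 2 mol gas → 3 mol gas.
P_final = (3/2) × 0.784 = 1.176 atm; ΔP = 1.176 − 0.784 = 0.3920 atm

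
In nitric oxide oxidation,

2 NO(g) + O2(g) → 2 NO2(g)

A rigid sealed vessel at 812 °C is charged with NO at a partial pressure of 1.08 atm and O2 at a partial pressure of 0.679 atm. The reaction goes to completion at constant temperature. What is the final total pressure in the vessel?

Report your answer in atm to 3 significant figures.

With V and T fixed, P_i ∝ n_i, so the mole ratios apply directly to partial pressures at 812 °C.
P(O2) required for 1.08 atm of NO = (1/2) × 1.08 = 0.5400 atm; available 0.679 atm, so NO is limiting.
P(O2) remaining = 0.679 − (1/2) × 1.08 = 0.1390 atm
P(gaseous products) = (2)/2 × 1.08 = 1.080 atm
P_total at 812 °C = 0.1390 + 1.080 = 1.219 atm

1.22 atm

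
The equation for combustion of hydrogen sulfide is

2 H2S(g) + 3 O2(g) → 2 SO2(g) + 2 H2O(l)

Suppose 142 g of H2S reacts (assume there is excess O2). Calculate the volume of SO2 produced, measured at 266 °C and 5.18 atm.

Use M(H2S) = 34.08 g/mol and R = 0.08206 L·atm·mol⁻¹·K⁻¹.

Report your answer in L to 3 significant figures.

n(H2S) = 142.0 / 34.08 = 4.167 mol
n(SO2) = (2/2) × 4.167 = 4.167 mol
V = nRT/P = 4.167 × 0.08206 × 539.15 / 5.18 = 35.59 L

35.6 L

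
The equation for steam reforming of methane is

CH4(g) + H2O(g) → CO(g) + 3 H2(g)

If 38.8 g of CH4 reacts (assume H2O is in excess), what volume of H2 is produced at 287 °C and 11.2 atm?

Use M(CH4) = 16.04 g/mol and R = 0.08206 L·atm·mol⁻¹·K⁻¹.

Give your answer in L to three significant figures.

n(CH4) = 38.80 / 16.04 = 2.419 mol
n(H2) = (3/1) × 2.419 = 7.257 mol
V = nRT/P = 7.257 × 0.08206 × 560.15 / 11.2 = 29.78 L

29.8 L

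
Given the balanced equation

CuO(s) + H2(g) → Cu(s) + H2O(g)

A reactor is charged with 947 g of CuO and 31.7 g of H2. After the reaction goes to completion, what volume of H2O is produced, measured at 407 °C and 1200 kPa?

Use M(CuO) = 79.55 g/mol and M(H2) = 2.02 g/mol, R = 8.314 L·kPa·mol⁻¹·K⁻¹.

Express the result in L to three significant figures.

56.1 L

n(CuO) = 947 / 79.55 = 11.90 mol
n(H2) = 31.7 / 2.02 = 15.69 mol
For 11.90 mol CuO, stoichiometry requires (1/1) × 11.90 = 11.90 mol H2; 15.69 mol is available, so CuO is limiting.
n(H2O) = (1/1) × 11.90 = 11.90 mol
V(H2O) = nRT/P = 11.90 × 8.314 × 680.15 / 1200 = 56.08 L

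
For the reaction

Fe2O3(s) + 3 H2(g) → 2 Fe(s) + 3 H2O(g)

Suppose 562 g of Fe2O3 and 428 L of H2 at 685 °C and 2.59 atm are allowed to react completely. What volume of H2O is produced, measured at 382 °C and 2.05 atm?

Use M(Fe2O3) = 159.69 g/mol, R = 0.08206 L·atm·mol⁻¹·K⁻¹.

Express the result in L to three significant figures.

277 L

n(Fe2O3) = 562 / 159.69 = 3.519 mol
n(H2) = PV/RT = (2.59 × 428) / (0.08206 × 958.15) = 14.10 mol
For 3.519 mol Fe2O3, stoichiometry requires (3/1) × 3.519 = 10.56 mol H2; 14.10 mol is available, so Fe2O3 is limiting.
n(H2O) = (3/1) × 3.519 = 10.56 mol
V(H2O) = nRT/P = 10.56 × 0.08206 × 655.15 / 2.05 = 276.9 L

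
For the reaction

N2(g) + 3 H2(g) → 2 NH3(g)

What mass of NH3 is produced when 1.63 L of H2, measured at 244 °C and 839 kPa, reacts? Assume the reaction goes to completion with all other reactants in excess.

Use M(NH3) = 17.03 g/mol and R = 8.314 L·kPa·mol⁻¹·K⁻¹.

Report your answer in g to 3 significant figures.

3.61 g

n(H2) = PV/RT = (839 × 1.63) / (8.314 × 517.15) = 0.3181 mol
n(NH3) = (2/3) × 0.3181 = 0.2121 mol
m(NH3) = 0.2121 × 17.03 = 3.612 g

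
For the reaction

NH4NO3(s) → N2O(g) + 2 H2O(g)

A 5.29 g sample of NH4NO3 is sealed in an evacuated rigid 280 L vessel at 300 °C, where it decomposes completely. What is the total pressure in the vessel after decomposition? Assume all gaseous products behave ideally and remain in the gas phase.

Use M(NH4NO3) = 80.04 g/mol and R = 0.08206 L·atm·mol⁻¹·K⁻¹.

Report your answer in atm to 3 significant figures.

0.0333 atm

n(NH4NO3) = 5.29 / 80.04 = 0.06609 mol
n(gas produced) = (3/1) × 0.06609 = 0.1983 mol
P = nRT/V = 0.1983 × 0.08206 × 573.15 / 280 = 0.03331 atm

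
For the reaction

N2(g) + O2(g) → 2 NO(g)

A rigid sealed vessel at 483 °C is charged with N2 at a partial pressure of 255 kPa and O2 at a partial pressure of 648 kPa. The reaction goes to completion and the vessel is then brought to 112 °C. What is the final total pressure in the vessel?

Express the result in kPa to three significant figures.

Because the vessel is rigid and T is held at 483 °C, work the stoichiometry in partial pressures (P_i = n_iRT/V).
P(O2) required for 255 kPa of N2 = (1/1) × 255 = 255.0 kPa; available 648 kPa, so N2 is limiting.
P(O2) remaining = 648 − (1/1) × 255 = 393.0 kPa
P(gaseous products) = (2)/1 × 255 = 510.0 kPa
P_total at 483 °C = 393.0 + 510.0 = 903.0 kPa
Scaling to 112 °C: P = 903.0 × 385.15/756.15 = 459.9 kPa

460 kPa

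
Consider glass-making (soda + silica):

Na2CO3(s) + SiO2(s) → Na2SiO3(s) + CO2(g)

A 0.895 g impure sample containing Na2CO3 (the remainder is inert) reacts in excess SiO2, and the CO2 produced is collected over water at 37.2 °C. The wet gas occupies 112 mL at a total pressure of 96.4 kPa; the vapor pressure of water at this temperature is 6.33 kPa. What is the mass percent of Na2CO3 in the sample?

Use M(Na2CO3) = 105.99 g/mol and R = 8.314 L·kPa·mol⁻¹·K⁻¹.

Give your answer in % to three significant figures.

P(CO2) = 96.4 − 6.33 = 90.07 kPa
n(CO2) = PV/RT = (90.07 × 0.1120) / (8.314 × 310.35) = 0.003910 mol
n(Na2CO3) = (1/1) × 0.003910 = 0.003910 mol
m(Na2CO3) = 0.003910 × 105.99 = 0.4144 g
%Na2CO3 = 0.4144 / 0.895 × 100 = 46.30%

46.3 %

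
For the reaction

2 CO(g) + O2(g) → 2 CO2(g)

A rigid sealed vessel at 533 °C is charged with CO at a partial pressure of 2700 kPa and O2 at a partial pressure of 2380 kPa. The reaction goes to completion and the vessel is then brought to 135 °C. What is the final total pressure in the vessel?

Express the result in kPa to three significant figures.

At constant V, partial pressures at 533 °C are proportional to moles, so apply stoichiometry directly to pressures.
P(O2) required for 2700 kPa of CO = (1/2) × 2700 = 1350 kPa; available 2380 kPa, so CO is limiting.
P(O2) remaining = 2380 − (1/2) × 2700 = 1030 kPa
P(gaseous products) = (2)/2 × 2700 = 2700 kPa
P_total at 533 °C = 1030 + 2700 = 3730 kPa
Scaling to 135 °C: P = 3730 × 408.15/806.15 = 1888 kPa

1890 kPa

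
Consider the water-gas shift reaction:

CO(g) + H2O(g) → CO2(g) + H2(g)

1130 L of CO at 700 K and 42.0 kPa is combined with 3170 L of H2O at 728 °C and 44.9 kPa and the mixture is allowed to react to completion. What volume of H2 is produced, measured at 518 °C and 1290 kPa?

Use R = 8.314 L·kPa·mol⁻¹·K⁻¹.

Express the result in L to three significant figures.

41.6 L

n(CO) = PV/RT = (42.0 × 1130) / (8.314 × 700) = 8.155 mol
n(H2O) = PV/RT = (44.9 × 3170) / (8.314 × 1001.15) = 17.10 mol
For 8.155 mol CO, stoichiometry requires (1/1) × 8.155 = 8.155 mol H2O; 17.10 mol is available, so CO is limiting.
n(H2) = (1/1) × 8.155 = 8.155 mol
V(H2) = nRT/P = 8.155 × 8.314 × 791.15 / 1290 = 41.58 L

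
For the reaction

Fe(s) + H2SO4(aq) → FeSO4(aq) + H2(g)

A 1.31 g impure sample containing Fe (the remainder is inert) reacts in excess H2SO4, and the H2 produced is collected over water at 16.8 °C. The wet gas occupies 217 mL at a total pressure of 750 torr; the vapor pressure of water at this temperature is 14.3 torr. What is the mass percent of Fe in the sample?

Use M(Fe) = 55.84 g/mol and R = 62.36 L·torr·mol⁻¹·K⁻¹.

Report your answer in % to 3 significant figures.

P(H2) = 750 − 14.3 = 735.7 torr
n(H2) = PV/RT = (735.7 × 0.2170) / (62.36 × 289.95) = 0.008829 mol
n(Fe) = (1/1) × 0.008829 = 0.008829 mol
m(Fe) = 0.008829 × 55.84 = 0.4930 g
%Fe = 0.4930 / 1.31 × 100 = 37.63%

37.6 %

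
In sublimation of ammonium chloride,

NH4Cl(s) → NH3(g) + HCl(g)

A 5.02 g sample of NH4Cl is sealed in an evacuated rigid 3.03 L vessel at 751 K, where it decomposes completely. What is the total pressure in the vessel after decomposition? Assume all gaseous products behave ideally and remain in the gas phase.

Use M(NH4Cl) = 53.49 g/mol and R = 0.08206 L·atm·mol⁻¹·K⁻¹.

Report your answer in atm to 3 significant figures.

3.82 atm

n(NH4Cl) = 5.02 / 53.49 = 0.09385 mol
n(gas produced) = (2/1) × 0.09385 = 0.1877 mol
P = nRT/V = 0.1877 × 0.08206 × 751 / 3.03 = 3.818 atm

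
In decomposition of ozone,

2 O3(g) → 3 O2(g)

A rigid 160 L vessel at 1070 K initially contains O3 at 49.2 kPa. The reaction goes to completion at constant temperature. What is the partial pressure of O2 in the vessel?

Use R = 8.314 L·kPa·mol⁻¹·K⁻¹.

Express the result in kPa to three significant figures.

n(O3)₀ = PV/RT = (49.2 × 160) / (8.314 × 1070) = 0.8849 mol
n(O2) = (3/2) × 0.8849 = 1.327 mol
P(O2) = nRT/V = 1.327 × 8.314 × 1070 / 160 = 73.78 kPa

73.8 kPa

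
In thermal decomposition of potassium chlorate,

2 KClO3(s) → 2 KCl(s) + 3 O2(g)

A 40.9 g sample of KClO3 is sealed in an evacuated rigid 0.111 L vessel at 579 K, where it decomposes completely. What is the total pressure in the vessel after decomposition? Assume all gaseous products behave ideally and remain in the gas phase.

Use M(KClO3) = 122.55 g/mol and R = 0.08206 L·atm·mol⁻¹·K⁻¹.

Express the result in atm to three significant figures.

214 atm

n(KClO3) = 40.9 / 122.55 = 0.3337 mol
n(gas produced) = (3/2) × 0.3337 = 0.5006 mol
P = nRT/V = 0.5006 × 0.08206 × 579 / 0.111 = 214.3 atm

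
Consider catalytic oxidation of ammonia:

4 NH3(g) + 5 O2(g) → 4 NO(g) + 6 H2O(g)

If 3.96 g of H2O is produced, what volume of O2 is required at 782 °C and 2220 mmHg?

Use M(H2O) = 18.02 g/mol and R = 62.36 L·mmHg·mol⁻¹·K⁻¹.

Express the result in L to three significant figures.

n(H2O) = 3.960 / 18.02 = 0.2198 mol
n(O2) = (5/6) × 0.2198 = 0.1832 mol
V = nRT/P = 0.1832 × 62.36 × 1055.15 / 2220 = 5.430 L

5.43 L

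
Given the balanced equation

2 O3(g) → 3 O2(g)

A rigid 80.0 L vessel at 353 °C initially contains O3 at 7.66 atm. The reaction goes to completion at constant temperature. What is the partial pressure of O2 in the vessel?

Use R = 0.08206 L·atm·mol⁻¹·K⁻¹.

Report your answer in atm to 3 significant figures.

11.5 atm

n(O3)₀ = PV/RT = (7.66 × 80.0) / (0.08206 × 626.15) = 11.93 mol
n(O2) = (3/2) × 11.93 = 17.89 mol
P(O2) = nRT/V = 17.89 × 0.08206 × 626.15 / 80.0 = 11.49 atm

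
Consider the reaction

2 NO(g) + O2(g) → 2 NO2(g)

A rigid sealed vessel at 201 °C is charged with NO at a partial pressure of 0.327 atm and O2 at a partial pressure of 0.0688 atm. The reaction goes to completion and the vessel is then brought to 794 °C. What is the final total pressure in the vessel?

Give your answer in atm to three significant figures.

0.736 atm

At constant V, partial pressures at 201 °C are proportional to moles, so apply stoichiometry directly to pressures.
P(O2) required for 0.327 atm of NO = (1/2) × 0.327 = 0.1635 atm; available 0.0688 atm, so O2 is limiting.
P(NO) remaining = 0.327 − (2/1) × 0.0688 = 0.1894 atm
P(gaseous products) = (2)/1 × 0.0688 = 0.1376 atm
P_total at 201 °C = 0.1894 + 0.1376 = 0.3270 atm
Scaling to 794 °C: P = 0.3270 × 1067.15/474.15 = 0.7360 atm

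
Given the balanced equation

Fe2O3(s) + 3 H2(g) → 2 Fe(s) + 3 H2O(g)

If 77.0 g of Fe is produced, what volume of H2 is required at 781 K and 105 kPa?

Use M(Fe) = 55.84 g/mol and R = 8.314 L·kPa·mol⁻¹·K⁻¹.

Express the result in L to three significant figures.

128 L

n(Fe) = 77.00 / 55.84 = 1.379 mol
n(H2) = (3/2) × 1.379 = 2.069 mol
V = nRT/P = 2.069 × 8.314 × 781 / 105 = 127.9 L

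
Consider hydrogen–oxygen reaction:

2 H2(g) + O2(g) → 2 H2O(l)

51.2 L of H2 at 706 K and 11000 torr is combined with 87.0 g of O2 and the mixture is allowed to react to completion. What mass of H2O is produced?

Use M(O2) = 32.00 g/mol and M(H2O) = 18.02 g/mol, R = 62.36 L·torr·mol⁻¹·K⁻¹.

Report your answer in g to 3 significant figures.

n(H2) = PV/RT = (11000 × 51.2) / (62.36 × 706) = 12.79 mol
n(O2) = 87.0 / 32.00 = 2.719 mol
For 12.79 mol H2, stoichiometry requires (1/2) × 12.79 = 6.395 mol O2; 2.719 mol is available, so O2 is limiting.
n(H2O) = (2/1) × 2.719 = 5.438 mol
m(H2O) = 5.438 × 18.02 = 97.99 g

98.0 g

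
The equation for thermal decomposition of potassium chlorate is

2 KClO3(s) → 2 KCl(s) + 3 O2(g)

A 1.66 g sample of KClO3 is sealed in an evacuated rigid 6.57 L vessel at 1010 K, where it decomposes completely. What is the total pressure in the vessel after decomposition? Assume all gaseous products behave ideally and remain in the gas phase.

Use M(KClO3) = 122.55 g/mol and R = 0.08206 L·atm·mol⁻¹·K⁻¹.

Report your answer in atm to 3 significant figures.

n(KClO3) = 1.66 / 122.55 = 0.01355 mol
n(gas produced) = (3/2) × 0.01355 = 0.02032 mol
P = nRT/V = 0.02032 × 0.08206 × 1010 / 6.57 = 0.2563 atm

0.256 atm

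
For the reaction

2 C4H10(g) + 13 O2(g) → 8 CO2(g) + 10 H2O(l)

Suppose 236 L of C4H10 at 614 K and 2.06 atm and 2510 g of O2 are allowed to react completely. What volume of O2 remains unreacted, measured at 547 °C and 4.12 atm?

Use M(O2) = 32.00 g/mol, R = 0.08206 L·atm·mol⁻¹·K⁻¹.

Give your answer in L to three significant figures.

n(C4H10) = PV/RT = (2.06 × 236) / (0.08206 × 614) = 9.649 mol
n(O2) = 2510 / 32.00 = 78.44 mol
For 9.649 mol C4H10, stoichiometry requires (13/2) × 9.649 = 62.72 mol O2; 78.44 mol is available, so C4H10 is limiting.
n(O2) consumed = (13/2) × 9.649 = 62.72 mol; remaining = 78.44 − 62.72 = 15.72 mol
V(O2) = nRT/P = 15.72 × 0.08206 × 820.15 / 4.12 = 256.8 L

257 L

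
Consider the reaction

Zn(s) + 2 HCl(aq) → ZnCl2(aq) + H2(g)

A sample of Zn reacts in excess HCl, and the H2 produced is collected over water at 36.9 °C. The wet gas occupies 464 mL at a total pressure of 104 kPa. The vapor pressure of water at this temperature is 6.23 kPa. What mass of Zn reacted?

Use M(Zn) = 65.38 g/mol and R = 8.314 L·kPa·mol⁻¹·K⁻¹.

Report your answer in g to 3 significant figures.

1.15 g

P(H2) = 104 − 6.23 = 97.77 kPa
n(H2) = PV/RT = (97.77 × 0.4640) / (8.314 × 310.05) = 0.01760 mol
n(Zn) = (1/1) × 0.01760 = 0.01760 mol
m(Zn) = 0.01760 × 65.38 = 1.151 g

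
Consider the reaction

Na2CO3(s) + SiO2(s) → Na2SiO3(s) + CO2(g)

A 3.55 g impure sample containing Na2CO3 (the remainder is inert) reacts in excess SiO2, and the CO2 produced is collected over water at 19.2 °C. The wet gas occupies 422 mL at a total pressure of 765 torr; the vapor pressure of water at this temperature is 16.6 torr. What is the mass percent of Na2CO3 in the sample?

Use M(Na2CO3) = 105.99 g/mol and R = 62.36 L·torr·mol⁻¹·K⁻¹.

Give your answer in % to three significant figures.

P(CO2) = 765 − 16.6 = 748.4 torr
n(CO2) = PV/RT = (748.4 × 0.4220) / (62.36 × 292.35) = 0.01732 mol
n(Na2CO3) = (1/1) × 0.01732 = 0.01732 mol
m(Na2CO3) = 0.01732 × 105.99 = 1.836 g
%Na2CO3 = 1.836 / 3.55 × 100 = 51.72%

51.7 %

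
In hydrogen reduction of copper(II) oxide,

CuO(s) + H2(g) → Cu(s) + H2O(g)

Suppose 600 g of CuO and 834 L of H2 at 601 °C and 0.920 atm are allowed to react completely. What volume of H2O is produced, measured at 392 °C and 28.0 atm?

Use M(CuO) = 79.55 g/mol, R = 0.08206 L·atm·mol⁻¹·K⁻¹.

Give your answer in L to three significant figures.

14.7 L

n(CuO) = 600 / 79.55 = 7.542 mol
n(H2) = PV/RT = (0.920 × 834) / (0.08206 × 874.15) = 10.70 mol
For 7.542 mol CuO, stoichiometry requires (1/1) × 7.542 = 7.542 mol H2; 10.70 mol is available, so CuO is limiting.
n(H2O) = (1/1) × 7.542 = 7.542 mol
V(H2O) = nRT/P = 7.542 × 0.08206 × 665.15 / 28.0 = 14.70 L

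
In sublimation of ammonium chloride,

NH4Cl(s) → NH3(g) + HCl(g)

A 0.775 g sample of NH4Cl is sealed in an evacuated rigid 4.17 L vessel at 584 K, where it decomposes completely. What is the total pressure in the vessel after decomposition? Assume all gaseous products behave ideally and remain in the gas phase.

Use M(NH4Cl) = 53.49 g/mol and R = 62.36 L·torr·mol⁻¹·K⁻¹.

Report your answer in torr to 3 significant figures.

253 torr

n(NH4Cl) = 0.775 / 53.49 = 0.01449 mol
n(gas produced) = (2/1) × 0.01449 = 0.02898 mol
P = nRT/V = 0.02898 × 62.36 × 584 / 4.17 = 253.1 torr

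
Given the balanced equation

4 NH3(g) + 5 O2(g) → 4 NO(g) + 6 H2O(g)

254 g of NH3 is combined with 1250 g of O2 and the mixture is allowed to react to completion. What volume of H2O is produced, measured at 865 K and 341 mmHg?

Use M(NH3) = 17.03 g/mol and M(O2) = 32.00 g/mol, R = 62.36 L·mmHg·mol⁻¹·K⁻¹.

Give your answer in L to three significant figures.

n(NH3) = 254 / 17.03 = 14.91 mol
n(O2) = 1250 / 32.00 = 39.06 mol
For 14.91 mol NH3, stoichiometry requires (5/4) × 14.91 = 18.64 mol O2; 39.06 mol is available, so NH3 is limiting.
n(H2O) = (6/4) × 14.91 = 22.37 mol
V(H2O) = nRT/P = 22.37 × 62.36 × 865 / 341 = 3539 L

3540 L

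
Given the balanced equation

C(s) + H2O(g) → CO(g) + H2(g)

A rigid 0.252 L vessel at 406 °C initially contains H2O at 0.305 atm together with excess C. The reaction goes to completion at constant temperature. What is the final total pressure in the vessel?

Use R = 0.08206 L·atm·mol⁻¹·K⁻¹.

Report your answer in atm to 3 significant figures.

0.610 atm

Since T and V are fixed, P_final/P_initial = n_final/n_initial = 2/1.
P_final = (2/1) × 0.305 = 0.6100 atm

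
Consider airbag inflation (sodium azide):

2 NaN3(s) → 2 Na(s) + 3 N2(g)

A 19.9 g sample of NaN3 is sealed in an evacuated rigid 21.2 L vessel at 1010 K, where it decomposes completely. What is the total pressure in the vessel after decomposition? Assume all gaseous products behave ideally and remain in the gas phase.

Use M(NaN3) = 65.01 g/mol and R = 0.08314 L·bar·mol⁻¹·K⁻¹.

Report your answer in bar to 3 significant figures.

1.82 bar

n(NaN3) = 19.9 / 65.01 = 0.3061 mol
n(gas produced) = (3/2) × 0.3061 = 0.4591 mol
P = nRT/V = 0.4591 × 0.08314 × 1010 / 21.2 = 1.818 bar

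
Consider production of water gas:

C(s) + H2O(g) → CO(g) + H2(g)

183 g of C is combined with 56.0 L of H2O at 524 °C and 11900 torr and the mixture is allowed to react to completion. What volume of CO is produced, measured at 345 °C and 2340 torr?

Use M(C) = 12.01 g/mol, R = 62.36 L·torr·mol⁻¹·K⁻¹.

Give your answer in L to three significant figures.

n(C) = 183 / 12.01 = 15.24 mol
n(H2O) = PV/RT = (11900 × 56.0) / (62.36 × 797.15) = 13.41 mol
For 15.24 mol C, stoichiometry requires (1/1) × 15.24 = 15.24 mol H2O; 13.41 mol is available, so H2O is limiting.
n(CO) = (1/1) × 13.41 = 13.41 mol
V(CO) = nRT/P = 13.41 × 62.36 × 618.15 / 2340 = 220.9 L

221 L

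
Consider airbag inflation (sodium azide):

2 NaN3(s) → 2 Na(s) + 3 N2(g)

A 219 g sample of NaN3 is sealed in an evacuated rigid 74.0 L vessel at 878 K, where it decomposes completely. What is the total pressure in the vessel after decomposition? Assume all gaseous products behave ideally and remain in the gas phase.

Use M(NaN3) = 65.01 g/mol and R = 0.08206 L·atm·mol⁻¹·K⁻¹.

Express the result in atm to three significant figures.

n(NaN3) = 219 / 65.01 = 3.369 mol
n(gas produced) = (3/2) × 3.369 = 5.054 mol
P = nRT/V = 5.054 × 0.08206 × 878 / 74.0 = 4.921 atm

4.92 atm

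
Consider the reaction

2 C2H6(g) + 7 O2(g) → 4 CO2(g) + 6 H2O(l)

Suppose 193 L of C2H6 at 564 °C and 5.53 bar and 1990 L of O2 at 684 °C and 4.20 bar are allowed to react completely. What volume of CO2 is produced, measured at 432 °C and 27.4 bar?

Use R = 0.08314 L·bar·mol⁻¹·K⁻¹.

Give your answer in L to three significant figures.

n(C2H6) = PV/RT = (5.53 × 193) / (0.08314 × 837.15) = 15.33 mol
n(O2) = PV/RT = (4.20 × 1990) / (0.08314 × 957.15) = 105.0 mol
For 15.33 mol C2H6, stoichiometry requires (7/2) × 15.33 = 53.66 mol O2; 105.0 mol is available, so C2H6 is limiting.
n(CO2) = (4/2) × 15.33 = 30.66 mol
V(CO2) = nRT/P = 30.66 × 0.08314 × 705.15 / 27.4 = 65.60 L

65.6 L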